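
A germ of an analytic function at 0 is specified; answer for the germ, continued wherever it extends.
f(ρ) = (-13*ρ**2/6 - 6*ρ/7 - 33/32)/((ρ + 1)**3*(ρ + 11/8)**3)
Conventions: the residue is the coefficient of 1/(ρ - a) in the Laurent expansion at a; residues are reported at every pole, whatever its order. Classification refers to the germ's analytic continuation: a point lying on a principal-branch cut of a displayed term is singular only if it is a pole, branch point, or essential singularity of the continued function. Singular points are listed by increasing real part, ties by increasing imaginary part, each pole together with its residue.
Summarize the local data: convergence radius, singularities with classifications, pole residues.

Radius of convergence at 0: 1.
At -11/8: a pole of order 3; residue 4188416/1701.
At -1: a pole of order 3; residue -4188416/1701.

Denominator factor (ρ + 11/8)^3: pole of order 3 at -11/8, modulus 11/8.
Denominator factor (ρ + 1)^3: pole of order 3 at -1, modulus 1.
The radius of convergence is the smallest modulus among the singular points: 1.
At the order-3 pole -11/8 set g(ρ) = (ρ - (-11/8))^3*f(ρ) = (-13*ρ**2/6 - 6*ρ/7 - 33/32)/(ρ + 1)**3.
Order-3 pole: residue = g''(a)/2; g''(-11/8) = 8376832/1701, so the residue is 4188416/1701.
At the order-3 pole -1 set g(ρ) = (ρ - (-1))^3*f(ρ) = (-13*ρ**2/6 - 6*ρ/7 - 33/32)/(ρ + 11/8)**3.
Order-3 pole: residue = g''(a)/2; g''(-1) = -8376832/1701, so the residue is -4188416/1701.
List the singular points by increasing real part (a conjugate pair: the negative imaginary part first).


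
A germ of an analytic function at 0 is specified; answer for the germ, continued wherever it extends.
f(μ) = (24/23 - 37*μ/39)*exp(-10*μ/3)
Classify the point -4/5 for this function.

The point is a regular point.

There is no denominator, hence no pole anywhere.
The factor exp(-10*μ/3) is entire.
So the germ continues analytically to -4/5.


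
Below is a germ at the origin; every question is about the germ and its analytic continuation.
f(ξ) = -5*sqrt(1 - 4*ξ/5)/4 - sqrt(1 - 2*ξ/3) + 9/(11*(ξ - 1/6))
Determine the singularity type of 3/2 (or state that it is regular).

The point is an algebraic (square-root) branch point.

The term (-1)*sqrt(1 - ξ/(3/2)) has argument 1 - 3/2/(3/2) = 0 at 3/2: a square-root (algebraic, two-sheeted) branch point; the remaining terms are analytic or single-valued there.


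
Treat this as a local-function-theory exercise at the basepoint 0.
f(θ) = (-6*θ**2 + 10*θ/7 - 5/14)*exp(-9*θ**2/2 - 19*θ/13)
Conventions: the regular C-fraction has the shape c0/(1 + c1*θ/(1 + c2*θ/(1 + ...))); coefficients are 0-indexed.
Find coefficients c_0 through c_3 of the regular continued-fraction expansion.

The regular C-fraction coefficients are [-5/14, 71/13, -8969/4615, 735025253/124175805].

Taylor coefficients (expand at 0): a_0 = -5/14, a_1 = 355/182, a_2 = -8118/1183, a_3 = 157177/92274.
c0 = a_0 = -5/14. Peel one level at a time: if S = 1 + c*θ/S' with S'(0) = 1, then c is the θ-coefficient of S and S' = c*θ/(S - 1).
S_1 = c0/f = 1 + (71/13)*θ + (8969/845)*θ^2 + ...; c1 = 71/13.
S_2 = c1*θ/(S_1 - 1) = 1 + (-8969/4615)*θ + (735025253/63894675)*θ^2 + ...; c2 = -8969/4615.
S_3 = c2*θ/(S_2 - 1) = 1 + (735025253/124175805)*θ + ...; c3 = 735025253/124175805.


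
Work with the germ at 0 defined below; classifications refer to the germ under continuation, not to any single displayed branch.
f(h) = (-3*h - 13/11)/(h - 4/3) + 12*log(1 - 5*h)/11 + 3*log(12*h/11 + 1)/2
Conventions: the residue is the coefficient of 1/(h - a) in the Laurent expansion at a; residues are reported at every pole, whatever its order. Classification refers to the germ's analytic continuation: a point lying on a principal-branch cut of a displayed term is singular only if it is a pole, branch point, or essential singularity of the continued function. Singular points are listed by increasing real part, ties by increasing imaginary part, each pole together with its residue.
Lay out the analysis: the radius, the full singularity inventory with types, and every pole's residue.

Radius of convergence at 0: 1/5.
At -11/12: a logarithmic branch point.
At 1/5: a logarithmic branch point.
At 4/3: a pole of order 1; residue -57/11.

Denominator factor (h - 4/3): pole of order 1 at 4/3, modulus 4/3.
Branch term (3/2)*log(1 - h/(-11/12)): its argument vanishes at h = -11/12, a logarithmic branch point, modulus 11/12.
Branch term (12/11)*log(1 - h/(1/5)): its argument vanishes at h = 1/5, a logarithmic branch point, modulus 1/5.
The radius of convergence is the smallest modulus among the singular points: 1/5.
The branch terms are analytic at 4/3 and contribute nothing to the residue; only the rational part matters.
At the order-1 pole 4/3 set g(h) = (h - (4/3))*(rational part) = -3*h - 13/11.
Simple pole: residue = g(a) at a = 4/3, which is -57/11.
List the singular points by increasing real part (a conjugate pair: the negative imaginary part first).


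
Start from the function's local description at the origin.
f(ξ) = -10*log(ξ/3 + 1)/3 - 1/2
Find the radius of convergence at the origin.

The radius of convergence is 3.

Branch term (-10/3)*log(1 - ξ/(-3)): its argument vanishes at ξ = -3, a logarithmic branch point, modulus 3.
The radius of convergence is the smallest modulus among the singular points: 3.


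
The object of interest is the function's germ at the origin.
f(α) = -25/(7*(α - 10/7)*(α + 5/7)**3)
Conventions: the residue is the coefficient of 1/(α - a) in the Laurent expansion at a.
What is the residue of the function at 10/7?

At the order-1 pole 10/7 set g(α) = (α - (10/7))*f(α) = -25/(7*(α + 5/7)**3).
Simple pole: residue = g(a) at a = 10/7, which is -49/135.

The residue is -49/135.


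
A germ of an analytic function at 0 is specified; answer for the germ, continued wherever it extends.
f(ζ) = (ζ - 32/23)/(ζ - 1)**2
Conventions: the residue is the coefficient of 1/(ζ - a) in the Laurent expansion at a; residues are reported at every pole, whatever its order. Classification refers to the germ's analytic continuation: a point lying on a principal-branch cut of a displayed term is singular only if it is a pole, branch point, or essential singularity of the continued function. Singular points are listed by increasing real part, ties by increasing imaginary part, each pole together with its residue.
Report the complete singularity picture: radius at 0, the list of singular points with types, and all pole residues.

Radius of convergence at 0: 1.
At 1: a pole of order 2; residue 1.

Denominator factor (ζ - 1)^2: pole of order 2 at 1, modulus 1.
The radius of convergence is the smallest modulus among the singular points: 1.
At the order-2 pole 1 set g(ζ) = (ζ - (1))^2*f(ζ) = ζ - 32/23.
Order-2 pole: residue = g'(a); g'(1) = 1, so the residue is 1.


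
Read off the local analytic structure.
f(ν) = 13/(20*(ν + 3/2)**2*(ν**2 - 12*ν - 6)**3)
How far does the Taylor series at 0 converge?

The radius of convergence is -6 + sqrt(42).

Denominator factor (ν**2 - 12*ν - 6)^3: discriminant 168, real irrational roots 6 + sqrt(42) and 6 - sqrt(42); poles of order 3, moduli 6 + sqrt(42) and -6 + sqrt(42).
Denominator factor (ν + 3/2)^2: pole of order 2 at -3/2, modulus 3/2.
The radius of convergence is the smallest modulus among the singular points: -6 + sqrt(42).


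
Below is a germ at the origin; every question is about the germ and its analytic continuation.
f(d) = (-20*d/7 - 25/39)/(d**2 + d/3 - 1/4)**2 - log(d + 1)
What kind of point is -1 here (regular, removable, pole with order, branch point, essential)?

The term (-1)*log(1 - d/(-1)) has argument 1 - -1/(-1) = 0 at -1: a logarithmic (infinitely-sheeted) branch point; the remaining terms are analytic or single-valued there.

The point is a logarithmic branch point.


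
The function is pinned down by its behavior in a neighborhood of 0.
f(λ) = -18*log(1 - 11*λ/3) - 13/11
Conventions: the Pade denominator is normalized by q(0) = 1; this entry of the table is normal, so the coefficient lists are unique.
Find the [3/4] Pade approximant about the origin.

Taylor coefficients needed (expand at 0): a_0 = -13/11, a_1 = 66, a_2 = 121, a_3 = 2662/9, a_4 = 14641/18, a_5 = 322102/135, a_6 = 1771561/243, a_7 = 38974342/1701.
Write the denominator as Q(λ) = 1 + q1*λ + q2*λ^2 + q3*λ^3 + q4*λ^4. Requiring Q*f - P = O(λ^8) with deg P <= 3 kills the coefficients of λ^4..λ^7 in Q*f:
  λ^4: a_4 + q1*a_3 + q2*a_2 + q3*a_1 + q4*a_0 = 0, i.e. 14641/18 + (2662/9)*q1 + (121)*q2 + (66)*q3 + (-13/11)*q4 = 0.
  λ^5: a_5 + q1*a_4 + q2*a_3 + q3*a_2 + q4*a_1 = 0, i.e. 322102/135 + (14641/18)*q1 + (2662/9)*q2 + (121)*q3 + (66)*q4 = 0.
  λ^6: a_6 + q1*a_5 + q2*a_4 + q3*a_3 + q4*a_2 = 0, i.e. 1771561/243 + (322102/135)*q1 + (14641/18)*q2 + (2662/9)*q3 + (121)*q4 = 0.
  λ^7: a_7 + q1*a_6 + q2*a_5 + q3*a_4 + q4*a_3 = 0, i.e. 38974342/1701 + (1771561/243)*q1 + (322102/135)*q2 + (14641/18)*q3 + (2662/9)*q4 = 0.
Solving this linear system: q1 = -31790/5173, q2 = 23837/2217, q3 = -3143822/698355, q4 = -161051/465570.
The numerator is Q*f truncated at degree 3: P0 = a_0 = -13/11; P1 = a_1 + q1*a_0 = 378988/5173; P2 = a_2 + q1*a_1 + q2*a_0 = -4613818/15519; P3 = a_3 + q1*a_2 + q2*a_1 + q3*a_0 = 186554896/698355.

The Pade approximant has numerator coefficients [-13/11, 378988/5173, -4613818/15519, 186554896/698355]; denominator coefficients [1, -31790/5173, 23837/2217, -3143822/698355, -161051/465570].


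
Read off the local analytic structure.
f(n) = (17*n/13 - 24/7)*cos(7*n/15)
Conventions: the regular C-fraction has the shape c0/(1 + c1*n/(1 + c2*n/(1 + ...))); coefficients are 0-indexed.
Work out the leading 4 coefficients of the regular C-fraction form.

The regular C-fraction coefficients are [-24/7, 119/312, -29477/44200, 364/1275].

Taylor coefficients (expand at 0): a_0 = -24/7, a_1 = 17/13, a_2 = 28/75, a_3 = -833/5850.
c0 = a_0 = -24/7. Peel one level at a time: if S = 1 + c*n/S' with S'(0) = 1, then c is the n-coefficient of S and S' = c*n/(S - 1).
S_1 = c0/f = 1 + (119/312)*n + (206339/811200)*n^2 + ...; c1 = 119/312.
S_2 = c1*n/(S_1 - 1) = 1 + (-29477/44200)*n + (206339/1083750)*n^2 + ...; c2 = -29477/44200.
S_3 = c2*n/(S_2 - 1) = 1 + (364/1275)*n + ...; c3 = 364/1275.


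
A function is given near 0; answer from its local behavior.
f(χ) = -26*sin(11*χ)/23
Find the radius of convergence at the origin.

The factor sin(11*χ) is entire and contributes no finite singular point.
The polynomial part has no poles.
No finite singular points: the Taylor series at 0 converges everywhere.

The radius of convergence is infinite.


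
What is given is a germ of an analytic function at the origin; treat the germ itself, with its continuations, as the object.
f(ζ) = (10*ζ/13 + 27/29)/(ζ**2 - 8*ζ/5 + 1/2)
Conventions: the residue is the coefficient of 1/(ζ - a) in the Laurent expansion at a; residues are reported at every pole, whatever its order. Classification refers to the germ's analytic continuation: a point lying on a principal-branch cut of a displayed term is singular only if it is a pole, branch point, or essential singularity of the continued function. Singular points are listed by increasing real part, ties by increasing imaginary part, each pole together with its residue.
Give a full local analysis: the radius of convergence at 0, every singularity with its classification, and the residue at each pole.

Radius of convergence at 0: 4/5 - (1/10)*sqrt(14).
At 4/5 - (1/10)*sqrt(14): a pole of order 1; residue 5/13 - (2915/5278)*sqrt(14).
At 4/5 + (1/10)*sqrt(14): a pole of order 1; residue 5/13 + (2915/5278)*sqrt(14).

Denominator factor (ζ**2 - 8*ζ/5 + 1/2): discriminant 14/25, real irrational roots 4/5 + (1/10)*sqrt(14) and 4/5 - (1/10)*sqrt(14); poles of order 1, moduli 4/5 + (1/10)*sqrt(14) and 4/5 - (1/10)*sqrt(14).
The radius of convergence is the smallest modulus among the singular points: 4/5 - (1/10)*sqrt(14).
The factor ζ**2 - 8*ζ/5 + 1/2 splits as (ζ - a)(ζ - a') with a = 4/5 - (1/10)*sqrt(14), a' = 4/5 + (1/10)*sqrt(14). At the order-1 pole a set g(ζ) = (ζ - a)*f(ζ) = [10*ζ/13 + 27/29] / (ζ - a').
Simple pole: residue = g(a) at a = 4/5 - (1/10)*sqrt(14), which is 5/13 - (2915/5278)*sqrt(14).
The factor ζ**2 - 8*ζ/5 + 1/2 splits as (ζ - a)(ζ - a') with a = 4/5 + (1/10)*sqrt(14), a' = 4/5 - (1/10)*sqrt(14). At the order-1 pole a set g(ζ) = (ζ - a)*f(ζ) = [10*ζ/13 + 27/29] / (ζ - a').
Simple pole: residue = g(a) at a = 4/5 + (1/10)*sqrt(14), which is 5/13 + (2915/5278)*sqrt(14).
List the singular points by increasing real part (a conjugate pair: the negative imaginary part first).


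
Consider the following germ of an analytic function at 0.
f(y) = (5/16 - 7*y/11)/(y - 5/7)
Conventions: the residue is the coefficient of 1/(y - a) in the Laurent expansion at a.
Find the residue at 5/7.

At the order-1 pole 5/7 set g(y) = (y - (5/7))*f(y) = 5/16 - 7*y/11.
Simple pole: residue = g(a) at a = 5/7, which is -25/176.

The residue is -25/176.


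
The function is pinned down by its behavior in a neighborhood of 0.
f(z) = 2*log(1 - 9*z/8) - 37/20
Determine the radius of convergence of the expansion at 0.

Branch term (2)*log(1 - z/(8/9)): its argument vanishes at z = 8/9, a logarithmic branch point, modulus 8/9.
The radius of convergence is the smallest modulus among the singular points: 8/9.

The radius of convergence is 8/9.


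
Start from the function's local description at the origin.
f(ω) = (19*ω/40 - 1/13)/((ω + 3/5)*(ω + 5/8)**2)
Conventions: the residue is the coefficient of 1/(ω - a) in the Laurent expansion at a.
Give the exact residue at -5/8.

The residue is 7528/13.

At the order-2 pole -5/8 set g(ω) = (ω - (-5/8))^2*f(ω) = (19*ω/40 - 1/13)/(ω + 3/5).
Order-2 pole: residue = g'(a); g'(-5/8) = 7528/13, so the residue is 7528/13.


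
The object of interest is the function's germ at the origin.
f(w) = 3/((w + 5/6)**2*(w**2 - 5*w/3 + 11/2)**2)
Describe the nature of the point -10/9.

The point is a regular point.

Denominator factors: w**2 - 5*w/3 + 11/2 = 1391/162 at w = -10/9; w + 5/6 = -5/18 at w = -10/9 — none vanishes.
So the germ continues analytically to -10/9.


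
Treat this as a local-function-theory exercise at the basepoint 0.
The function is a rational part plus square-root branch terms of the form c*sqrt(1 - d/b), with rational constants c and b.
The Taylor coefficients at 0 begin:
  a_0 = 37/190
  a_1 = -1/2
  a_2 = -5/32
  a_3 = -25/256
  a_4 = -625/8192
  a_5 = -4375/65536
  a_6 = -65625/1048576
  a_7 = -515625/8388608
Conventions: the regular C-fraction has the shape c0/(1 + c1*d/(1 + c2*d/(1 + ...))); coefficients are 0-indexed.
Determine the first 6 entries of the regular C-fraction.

Taylor coefficients (read off): a_0 = 37/190, a_1 = -1/2, a_2 = -5/32, a_3 = -25/256, a_4 = -625/8192, a_5 = -4375/65536.
c0 = a_0 = 37/190. Peel one level at a time: if S = 1 + c*d/S' with S'(0) = 1, then c is the d-coefficient of S and S' = c*d/(S - 1).
S_1 = c0/f = 1 + (95/37)*d + (161975/21904)*d^2 + ...; c1 = 95/37.
S_2 = c1*d/(S_1 - 1) = 1 + (-1705/592)*d + (-25/256)*d^2 + ...; c2 = -1705/592.
S_3 = c2*d/(S_2 - 1) = 1 + (-185/5456)*d + (-596625/29767936)*d^2 + ...; c3 = -185/5456.
S_4 = c3*d/(S_3 - 1) = 1 + (-3225/5456)*d + (-25/256)*d^2 + ...; c4 = -3225/5456.
S_5 = c4*d/(S_4 - 1) = 1 + (-341/2064)*d + ...; c5 = -341/2064.

The regular C-fraction coefficients are [37/190, 95/37, -1705/592, -185/5456, -3225/5456, -341/2064].


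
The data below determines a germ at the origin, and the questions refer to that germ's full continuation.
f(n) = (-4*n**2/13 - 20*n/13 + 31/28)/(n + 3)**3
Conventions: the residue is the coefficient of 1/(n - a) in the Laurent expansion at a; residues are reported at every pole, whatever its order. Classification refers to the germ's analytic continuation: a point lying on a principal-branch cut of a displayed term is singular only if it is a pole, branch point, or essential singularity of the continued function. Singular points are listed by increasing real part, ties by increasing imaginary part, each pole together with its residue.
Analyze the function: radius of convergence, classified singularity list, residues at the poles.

Radius of convergence at 0: 3.
At -3: a pole of order 3; residue -4/13.

Denominator factor (n + 3)^3: pole of order 3 at -3, modulus 3.
The radius of convergence is the smallest modulus among the singular points: 3.
At the order-3 pole -3 set g(n) = (n - (-3))^3*f(n) = -4*n**2/13 - 20*n/13 + 31/28.
Order-3 pole: residue = g''(a)/2; g''(-3) = -8/13, so the residue is -4/13.


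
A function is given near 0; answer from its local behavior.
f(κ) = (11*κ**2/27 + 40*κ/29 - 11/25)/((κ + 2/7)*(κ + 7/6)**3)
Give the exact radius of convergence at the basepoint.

The radius of convergence is 2/7.

Denominator factor (κ + 7/6)^3: pole of order 3 at -7/6, modulus 7/6.
Denominator factor (κ + 2/7): pole of order 1 at -2/7, modulus 2/7.
The radius of convergence is the smallest modulus among the singular points: 2/7.


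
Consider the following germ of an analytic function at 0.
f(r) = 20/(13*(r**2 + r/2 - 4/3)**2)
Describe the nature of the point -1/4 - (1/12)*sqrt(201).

The denominator factor r**2 + r/2 - 4/3 vanishes at -1/4 - (1/12)*sqrt(201) and appears to the power 2; the numerator there equals 20/13, nonzero, and no other factor vanishes.
Hence a pole whose order is the multiplicity, 2.

The point is a pole of order 2.


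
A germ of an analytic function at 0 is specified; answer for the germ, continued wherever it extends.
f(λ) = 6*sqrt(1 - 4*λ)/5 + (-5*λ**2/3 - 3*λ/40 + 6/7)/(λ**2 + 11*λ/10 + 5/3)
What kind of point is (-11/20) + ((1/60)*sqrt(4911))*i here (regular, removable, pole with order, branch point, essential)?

The point is a pole of order 1.

The denominator factor λ**2 + 11*λ/10 + 5/3 vanishes at (-11/20) + ((1/60)*sqrt(4911))*i and appears to the power 1; the numerator there equals (134459/50400) + ((211/7200)*sqrt(4911))*i, nonzero, and no other factor vanishes.
The branch terms are analytic at this point.
Hence a pole whose order is the multiplicity, 1.


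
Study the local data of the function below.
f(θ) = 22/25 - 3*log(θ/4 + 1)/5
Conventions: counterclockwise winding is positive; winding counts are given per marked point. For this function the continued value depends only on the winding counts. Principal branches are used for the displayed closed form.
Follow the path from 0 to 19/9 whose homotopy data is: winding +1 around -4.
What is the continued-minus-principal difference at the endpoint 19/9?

Continued minus principal equals -(6/5)*pi*i.

The rational part is single-valued and drops out of the difference; each branch term changes only by its own monodromy.
(-3/5)*log(1 - θ/(-4)): each positive loop around -4 adds 2*pi*i to the log, so winding +1 contributes (-3/5)*(1)*2*pi*i = -(6/5)*pi*i.
Summing the contributions at θ = 19/9 gives -(6/5)*pi*i.


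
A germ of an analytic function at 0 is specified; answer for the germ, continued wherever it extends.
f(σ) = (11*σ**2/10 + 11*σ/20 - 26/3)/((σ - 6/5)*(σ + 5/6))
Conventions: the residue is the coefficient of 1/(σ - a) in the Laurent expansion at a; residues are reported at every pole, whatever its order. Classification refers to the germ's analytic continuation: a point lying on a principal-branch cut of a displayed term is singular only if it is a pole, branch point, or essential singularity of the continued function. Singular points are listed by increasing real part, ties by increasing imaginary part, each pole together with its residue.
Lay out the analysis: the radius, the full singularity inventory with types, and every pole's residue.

Radius of convergence at 0: 5/6.
At -5/6: a pole of order 1; residue 1505/366.
At 6/5: a pole of order 1; residue -4817/1525.

Denominator factor (σ + 5/6): pole of order 1 at -5/6, modulus 5/6.
Denominator factor (σ - 6/5): pole of order 1 at 6/5, modulus 6/5.
The radius of convergence is the smallest modulus among the singular points: 5/6.
At the order-1 pole -5/6 set g(σ) = (σ - (-5/6))*f(σ) = (11*σ**2/10 + 11*σ/20 - 26/3)/(σ - 6/5).
Simple pole: residue = g(a) at a = -5/6, which is 1505/366.
At the order-1 pole 6/5 set g(σ) = (σ - (6/5))*f(σ) = (11*σ**2/10 + 11*σ/20 - 26/3)/(σ + 5/6).
Simple pole: residue = g(a) at a = 6/5, which is -4817/1525.
List the singular points by increasing real part (a conjugate pair: the negative imaginary part first).


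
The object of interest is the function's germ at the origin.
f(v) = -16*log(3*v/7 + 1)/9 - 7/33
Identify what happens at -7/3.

The point is a logarithmic branch point.

The term (-16/9)*log(1 - v/(-7/3)) has argument 1 - -7/3/(-7/3) = 0 at -7/3: a logarithmic (infinitely-sheeted) branch point; the remaining terms are analytic or single-valued there.


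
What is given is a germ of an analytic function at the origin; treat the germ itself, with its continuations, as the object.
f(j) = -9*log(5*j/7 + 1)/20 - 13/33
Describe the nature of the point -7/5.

The point is a logarithmic branch point.

The term (-9/20)*log(1 - j/(-7/5)) has argument 1 - -7/5/(-7/5) = 0 at -7/5: a logarithmic (infinitely-sheeted) branch point; the remaining terms are analytic or single-valued there.


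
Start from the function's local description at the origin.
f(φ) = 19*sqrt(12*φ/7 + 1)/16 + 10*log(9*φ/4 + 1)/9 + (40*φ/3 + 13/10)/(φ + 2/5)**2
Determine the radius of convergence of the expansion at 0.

The radius of convergence is 2/5.

Denominator factor (φ + 2/5)^2: pole of order 2 at -2/5, modulus 2/5.
Branch term (10/9)*log(1 - φ/(-4/9)): its argument vanishes at φ = -4/9, a logarithmic branch point, modulus 4/9.
Branch term (19/16)*sqrt(1 - φ/(-7/12)): its argument vanishes at φ = -7/12, a square-root branch point, modulus 7/12.
The radius of convergence is the smallest modulus among the singular points: 2/5.


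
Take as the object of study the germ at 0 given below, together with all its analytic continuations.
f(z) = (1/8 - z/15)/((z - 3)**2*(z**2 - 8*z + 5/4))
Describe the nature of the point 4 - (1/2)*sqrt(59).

The denominator factor z**2 - 8*z + 5/4 vanishes at 4 - (1/2)*sqrt(59) and appears to the power 1; the numerator there equals -17/120 + (1/30)*sqrt(59), nonzero, and no other factor vanishes.
Hence a pole whose order is the multiplicity, 1.

The point is a pole of order 1.


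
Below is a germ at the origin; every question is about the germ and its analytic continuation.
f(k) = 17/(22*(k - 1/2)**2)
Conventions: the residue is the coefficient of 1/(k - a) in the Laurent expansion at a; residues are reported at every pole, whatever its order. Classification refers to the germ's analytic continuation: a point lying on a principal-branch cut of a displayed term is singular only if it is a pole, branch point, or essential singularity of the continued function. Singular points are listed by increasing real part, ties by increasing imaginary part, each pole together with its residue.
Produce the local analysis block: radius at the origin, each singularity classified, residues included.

Denominator factor (k - 1/2)^2: pole of order 2 at 1/2, modulus 1/2.
The radius of convergence is the smallest modulus among the singular points: 1/2.
At the order-2 pole 1/2 set g(k) = (k - (1/2))^2*f(k) = 17/22.
Order-2 pole: residue = g'(a); g'(1/2) = 0, so the residue is 0.

Radius of convergence at 0: 1/2.
At 1/2: a pole of order 2; residue 0.


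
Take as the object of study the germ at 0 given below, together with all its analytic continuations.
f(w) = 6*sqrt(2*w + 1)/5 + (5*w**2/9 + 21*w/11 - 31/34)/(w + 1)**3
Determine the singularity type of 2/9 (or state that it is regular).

Denominator factors: w + 1 = 11/9 at w = 2/9 — none vanishes.
Branch term sqrt(1 - w/(-1/2)): argument at 2/9 is 13/9, nonzero, so 2/9 is not its branch point (a point on a principal cut is still regular for the continued germ).
So the germ continues analytically to 2/9.

The point is a regular point.


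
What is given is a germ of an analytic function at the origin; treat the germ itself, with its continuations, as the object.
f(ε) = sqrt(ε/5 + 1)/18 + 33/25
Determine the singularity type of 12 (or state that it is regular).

The point is a regular point.

There is no denominator, hence no pole anywhere.
Branch term sqrt(1 - ε/(-5)): argument at 12 is 17/5, nonzero, so 12 is not its branch point (a point on a principal cut is still regular for the continued germ).
So the germ continues analytically to 12.


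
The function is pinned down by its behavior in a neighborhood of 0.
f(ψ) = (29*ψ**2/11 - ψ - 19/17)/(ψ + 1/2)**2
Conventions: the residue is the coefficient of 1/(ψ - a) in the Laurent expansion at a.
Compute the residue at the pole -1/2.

The residue is -40/11.

At the order-2 pole -1/2 set g(ψ) = (ψ - (-1/2))^2*f(ψ) = 29*ψ**2/11 - ψ - 19/17.
Order-2 pole: residue = g'(a); g'(-1/2) = -40/11, so the residue is -40/11.


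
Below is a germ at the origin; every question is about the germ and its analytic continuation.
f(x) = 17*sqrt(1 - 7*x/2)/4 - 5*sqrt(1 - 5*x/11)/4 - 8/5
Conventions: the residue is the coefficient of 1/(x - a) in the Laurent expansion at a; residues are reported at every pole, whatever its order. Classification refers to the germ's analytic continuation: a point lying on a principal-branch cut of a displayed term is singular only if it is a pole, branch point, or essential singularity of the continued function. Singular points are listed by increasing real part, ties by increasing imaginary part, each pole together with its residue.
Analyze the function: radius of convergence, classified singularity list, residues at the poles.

Radius of convergence at 0: 2/7.
At 2/7: an algebraic (square-root) branch point.
At 11/5: an algebraic (square-root) branch point.

Branch term (17/4)*sqrt(1 - x/(2/7)): its argument vanishes at x = 2/7, a square-root branch point, modulus 2/7.
Branch term (-5/4)*sqrt(1 - x/(11/5)): its argument vanishes at x = 11/5, a square-root branch point, modulus 11/5.
The radius of convergence is the smallest modulus among the singular points: 2/7.
List the singular points by increasing real part (a conjugate pair: the negative imaginary part first).


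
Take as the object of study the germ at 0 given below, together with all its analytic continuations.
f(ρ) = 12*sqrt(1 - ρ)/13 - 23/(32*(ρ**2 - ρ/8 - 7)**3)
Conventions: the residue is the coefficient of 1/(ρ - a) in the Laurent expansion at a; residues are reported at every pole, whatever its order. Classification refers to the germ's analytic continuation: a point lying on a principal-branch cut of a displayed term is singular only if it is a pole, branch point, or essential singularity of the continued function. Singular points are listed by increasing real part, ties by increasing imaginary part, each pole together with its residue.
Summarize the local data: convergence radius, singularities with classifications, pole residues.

Radius of convergence at 0: 1.
At 1/16 - (1/16)*sqrt(1793): a pole of order 3; residue (141312/5764224257)*sqrt(1793).
At 1: an algebraic (square-root) branch point.
At 1/16 + (1/16)*sqrt(1793): a pole of order 3; residue -(141312/5764224257)*sqrt(1793).

Denominator factor (ρ**2 - ρ/8 - 7)^3: discriminant 1793/64, real irrational roots 1/16 + (1/16)*sqrt(1793) and 1/16 - (1/16)*sqrt(1793); poles of order 3, moduli 1/16 + (1/16)*sqrt(1793) and -1/16 + (1/16)*sqrt(1793).
Branch term (12/13)*sqrt(1 - ρ/(1)): its argument vanishes at ρ = 1, a square-root branch point, modulus 1.
The radius of convergence is the smallest modulus among the singular points: 1.
The branch term is analytic at 1/16 - (1/16)*sqrt(1793) and contributes nothing to the residue; only the rational part matters.
The factor ρ**2 - ρ/8 - 7 splits as (ρ - a)(ρ - a') with a = 1/16 - (1/16)*sqrt(1793), a' = 1/16 + (1/16)*sqrt(1793). At the order-3 pole a set g(ρ) = (ρ - a)^3*(rational part) = [-23/32] / (ρ - a')^3.
Order-3 pole: residue = g''(a)/2; g''(1/16 - (1/16)*sqrt(1793)) = (282624/5764224257)*sqrt(1793), so the residue is (141312/5764224257)*sqrt(1793).
The branch term is analytic at 1/16 + (1/16)*sqrt(1793) and contributes nothing to the residue; only the rational part matters.
The factor ρ**2 - ρ/8 - 7 splits as (ρ - a)(ρ - a') with a = 1/16 + (1/16)*sqrt(1793), a' = 1/16 - (1/16)*sqrt(1793). At the order-3 pole a set g(ρ) = (ρ - a)^3*(rational part) = [-23/32] / (ρ - a')^3.
Order-3 pole: residue = g''(a)/2; g''(1/16 + (1/16)*sqrt(1793)) = -(282624/5764224257)*sqrt(1793), so the residue is -(141312/5764224257)*sqrt(1793).
List the singular points by increasing real part (a conjugate pair: the negative imaginary part first).


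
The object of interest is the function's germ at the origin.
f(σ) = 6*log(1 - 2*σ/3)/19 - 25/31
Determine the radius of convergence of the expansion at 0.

Branch term (6/19)*log(1 - σ/(3/2)): its argument vanishes at σ = 3/2, a logarithmic branch point, modulus 3/2.
The radius of convergence is the smallest modulus among the singular points: 3/2.

The radius of convergence is 3/2.


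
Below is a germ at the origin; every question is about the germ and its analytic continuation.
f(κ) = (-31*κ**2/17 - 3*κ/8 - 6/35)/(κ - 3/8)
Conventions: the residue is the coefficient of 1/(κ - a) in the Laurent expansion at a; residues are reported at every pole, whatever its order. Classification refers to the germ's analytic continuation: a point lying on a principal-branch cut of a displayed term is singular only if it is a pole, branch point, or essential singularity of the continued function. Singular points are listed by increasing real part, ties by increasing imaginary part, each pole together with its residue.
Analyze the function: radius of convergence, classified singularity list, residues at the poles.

Radius of convergence at 0: 3/8.
At 3/8: a pole of order 1; residue -1353/2380.

Denominator factor (κ - 3/8): pole of order 1 at 3/8, modulus 3/8.
The radius of convergence is the smallest modulus among the singular points: 3/8.
At the order-1 pole 3/8 set g(κ) = (κ - (3/8))*f(κ) = -31*κ**2/17 - 3*κ/8 - 6/35.
Simple pole: residue = g(a) at a = 3/8, which is -1353/2380.


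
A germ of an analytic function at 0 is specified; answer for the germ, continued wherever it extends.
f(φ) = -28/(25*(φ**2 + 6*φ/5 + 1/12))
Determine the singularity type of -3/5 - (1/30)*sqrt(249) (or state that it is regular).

The denominator factor φ**2 + 6*φ/5 + 1/12 vanishes at -3/5 - (1/30)*sqrt(249) and appears to the power 1; the numerator there equals -28/25, nonzero, and no other factor vanishes.
Hence a pole whose order is the multiplicity, 1.

The point is a pole of order 1.


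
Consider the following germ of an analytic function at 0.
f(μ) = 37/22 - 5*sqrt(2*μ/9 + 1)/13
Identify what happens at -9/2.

The point is an algebraic (square-root) branch point.

The term (-5/13)*sqrt(1 - μ/(-9/2)) has argument 1 - -9/2/(-9/2) = 0 at -9/2: a square-root (algebraic, two-sheeted) branch point; the remaining terms are analytic or single-valued there.


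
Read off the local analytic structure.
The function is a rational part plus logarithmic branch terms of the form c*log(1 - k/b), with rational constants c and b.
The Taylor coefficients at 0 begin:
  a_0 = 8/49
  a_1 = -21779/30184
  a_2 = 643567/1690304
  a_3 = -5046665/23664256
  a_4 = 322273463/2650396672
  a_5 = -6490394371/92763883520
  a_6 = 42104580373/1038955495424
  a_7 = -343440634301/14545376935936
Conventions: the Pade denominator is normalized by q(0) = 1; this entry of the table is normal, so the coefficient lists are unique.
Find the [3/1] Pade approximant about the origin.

The Pade approximant has numerator coefficients [8/49, -1953699687/3108745640, -970426053/31652682880, 968445477/253221463040]; denominator coefficients [1, 322273463/565226480].

Taylor coefficients needed (read off): a_0 = 8/49, a_1 = -21779/30184, a_2 = 643567/1690304, a_3 = -5046665/23664256, a_4 = 322273463/2650396672.
Write the denominator as Q(k) = 1 + q1*k. Requiring Q*f - P = O(k^5) with deg P <= 3 kills the coefficients of k^4..k^4 in Q*f:
  k^4: a_4 + q1*a_3 = 0, i.e. 322273463/2650396672 + (-5046665/23664256)*q1 = 0.
Solving this linear system: q1 = 322273463/565226480.
The numerator is Q*f truncated at degree 3: P0 = a_0 = 8/49; P1 = a_1 + q1*a_0 = -1953699687/3108745640; P2 = a_2 + q1*a_1 = -970426053/31652682880; P3 = a_3 + q1*a_2 = 968445477/253221463040.


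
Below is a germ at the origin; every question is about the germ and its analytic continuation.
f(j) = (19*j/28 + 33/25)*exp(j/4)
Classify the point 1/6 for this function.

There is no denominator, hence no pole anywhere.
The factor exp(j/4) is entire.
So the germ continues analytically to 1/6.

The point is a regular point.


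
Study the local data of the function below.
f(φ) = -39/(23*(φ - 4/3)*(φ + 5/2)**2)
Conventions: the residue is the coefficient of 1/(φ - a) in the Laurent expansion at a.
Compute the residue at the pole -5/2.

The residue is 1404/12167.

At the order-2 pole -5/2 set g(φ) = (φ - (-5/2))^2*f(φ) = -39/(23*(φ - 4/3)).
Order-2 pole: residue = g'(a); g'(-5/2) = 1404/12167, so the residue is 1404/12167.


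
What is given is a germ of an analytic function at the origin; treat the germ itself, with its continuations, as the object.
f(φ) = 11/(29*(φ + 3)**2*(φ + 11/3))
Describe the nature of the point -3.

The point is a pole of order 2.

The denominator factor φ + 3 vanishes at -3 and appears to the power 2; the numerator there equals 11/29, nonzero, and no other factor vanishes.
Hence a pole whose order is the multiplicity, 2.


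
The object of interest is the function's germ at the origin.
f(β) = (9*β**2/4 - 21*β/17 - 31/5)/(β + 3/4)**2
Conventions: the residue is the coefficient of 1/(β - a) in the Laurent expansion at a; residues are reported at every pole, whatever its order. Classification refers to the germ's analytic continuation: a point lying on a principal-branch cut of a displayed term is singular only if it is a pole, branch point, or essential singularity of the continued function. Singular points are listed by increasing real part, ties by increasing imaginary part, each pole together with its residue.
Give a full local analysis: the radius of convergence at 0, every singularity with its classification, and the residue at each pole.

Denominator factor (β + 3/4)^2: pole of order 2 at -3/4, modulus 3/4.
The radius of convergence is the smallest modulus among the singular points: 3/4.
At the order-2 pole -3/4 set g(β) = (β - (-3/4))^2*f(β) = 9*β**2/4 - 21*β/17 - 31/5.
Order-2 pole: residue = g'(a); g'(-3/4) = -627/136, so the residue is -627/136.

Radius of convergence at 0: 3/4.
At -3/4: a pole of order 2; residue -627/136.


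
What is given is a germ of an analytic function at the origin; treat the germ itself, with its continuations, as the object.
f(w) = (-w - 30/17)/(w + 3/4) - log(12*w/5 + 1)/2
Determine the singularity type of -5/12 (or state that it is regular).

The term (-1/2)*log(1 - w/(-5/12)) has argument 1 - -5/12/(-5/12) = 0 at -5/12: a logarithmic (infinitely-sheeted) branch point; the remaining terms are analytic or single-valued there.

The point is a logarithmic branch point.


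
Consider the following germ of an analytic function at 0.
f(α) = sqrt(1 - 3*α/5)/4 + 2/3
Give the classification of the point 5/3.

The term (1/4)*sqrt(1 - α/(5/3)) has argument 1 - 5/3/(5/3) = 0 at 5/3: a square-root (algebraic, two-sheeted) branch point; the remaining terms are analytic or single-valued there.

The point is an algebraic (square-root) branch point.


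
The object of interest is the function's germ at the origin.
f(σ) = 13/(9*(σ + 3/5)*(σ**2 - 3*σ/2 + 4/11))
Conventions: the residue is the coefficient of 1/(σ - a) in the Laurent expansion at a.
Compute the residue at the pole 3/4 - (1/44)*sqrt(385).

The residue is -3575/8037 - (429/6251)*sqrt(385).

The factor σ**2 - 3*σ/2 + 4/11 splits as (σ - a)(σ - a') with a = 3/4 - (1/44)*sqrt(385), a' = 3/4 + (1/44)*sqrt(385). At the order-1 pole a set g(σ) = (σ - a)*f(σ) = [13/(9*(σ + 3/5))] / (σ - a').
Simple pole: residue = g(a) at a = 3/4 - (1/44)*sqrt(385), which is -3575/8037 - (429/6251)*sqrt(385).


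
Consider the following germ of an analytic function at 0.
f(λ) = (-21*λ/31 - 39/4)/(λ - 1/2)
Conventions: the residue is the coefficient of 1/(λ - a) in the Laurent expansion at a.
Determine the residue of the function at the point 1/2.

The residue is -1251/124.

At the order-1 pole 1/2 set g(λ) = (λ - (1/2))*f(λ) = -21*λ/31 - 39/4.
Simple pole: residue = g(a) at a = 1/2, which is -1251/124.


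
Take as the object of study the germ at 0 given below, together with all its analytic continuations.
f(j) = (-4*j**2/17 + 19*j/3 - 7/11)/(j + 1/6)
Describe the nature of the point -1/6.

The point is a pole of order 1.

The denominator factor j + 1/6 vanishes at -1/6 and appears to the power 1; the numerator there equals -5717/3366, nonzero, and no other factor vanishes.
Hence a pole whose order is the multiplicity, 1.


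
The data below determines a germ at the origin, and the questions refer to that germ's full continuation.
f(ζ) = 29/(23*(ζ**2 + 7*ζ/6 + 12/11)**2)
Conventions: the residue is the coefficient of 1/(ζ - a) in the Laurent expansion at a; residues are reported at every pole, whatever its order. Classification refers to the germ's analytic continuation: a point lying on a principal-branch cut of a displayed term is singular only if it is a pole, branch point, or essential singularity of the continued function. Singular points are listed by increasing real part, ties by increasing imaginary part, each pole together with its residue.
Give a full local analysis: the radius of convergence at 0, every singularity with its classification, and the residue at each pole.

Denominator factor (ζ**2 + 7*ζ/6 + 12/11)^2: discriminant -1189/396, complex-conjugate roots (-7/12) + ((1/132)*sqrt(13079))*i and (-7/12) - ((1/132)*sqrt(13079))*i; poles of order 2, moduli (2/11)*sqrt(33) and (2/11)*sqrt(33).
The radius of convergence is the smallest modulus among the singular points: (2/11)*sqrt(33).
The factor ζ**2 + 7*ζ/6 + 12/11 splits as (ζ - a)(ζ - a') with a = (-7/12) - ((1/132)*sqrt(13079))*i, a' = (-7/12) + ((1/132)*sqrt(13079))*i. At the order-2 pole a set g(ζ) = (ζ - a)^2*f(ζ) = [29/23] / (ζ - a')^2.
Order-2 pole: residue = g'(a); g'((-7/12) - ((1/132)*sqrt(13079))*i) = ((4752/1121227)*sqrt(13079))*i, so the residue is ((4752/1121227)*sqrt(13079))*i.
The factor ζ**2 + 7*ζ/6 + 12/11 splits as (ζ - a)(ζ - a') with a = (-7/12) + ((1/132)*sqrt(13079))*i, a' = (-7/12) - ((1/132)*sqrt(13079))*i. At the order-2 pole a set g(ζ) = (ζ - a)^2*f(ζ) = [29/23] / (ζ - a')^2.
Order-2 pole: residue = g'(a); g'((-7/12) + ((1/132)*sqrt(13079))*i) = -((4752/1121227)*sqrt(13079))*i, so the residue is -((4752/1121227)*sqrt(13079))*i.
List the singular points by increasing real part (a conjugate pair: the negative imaginary part first).

Radius of convergence at 0: (2/11)*sqrt(33).
At (-7/12) - ((1/132)*sqrt(13079))*i: a pole of order 2; residue ((4752/1121227)*sqrt(13079))*i.
At (-7/12) + ((1/132)*sqrt(13079))*i: a pole of order 2; residue -((4752/1121227)*sqrt(13079))*i.


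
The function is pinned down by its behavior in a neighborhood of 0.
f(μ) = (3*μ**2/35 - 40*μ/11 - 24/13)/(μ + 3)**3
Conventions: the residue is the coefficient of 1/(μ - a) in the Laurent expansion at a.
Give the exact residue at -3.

The residue is 3/35.

At the order-3 pole -3 set g(μ) = (μ - (-3))^3*f(μ) = 3*μ**2/35 - 40*μ/11 - 24/13.
Order-3 pole: residue = g''(a)/2; g''(-3) = 6/35, so the residue is 3/35.


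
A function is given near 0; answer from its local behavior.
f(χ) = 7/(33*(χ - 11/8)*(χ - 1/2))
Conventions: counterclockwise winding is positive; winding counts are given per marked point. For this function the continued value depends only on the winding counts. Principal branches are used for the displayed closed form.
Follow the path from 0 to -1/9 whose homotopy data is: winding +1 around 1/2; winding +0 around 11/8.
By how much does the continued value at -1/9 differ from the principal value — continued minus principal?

The function is rational, hence single-valued: continuing it around any pole returns the same value, so the difference is 0.

Continued minus principal equals 0.
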